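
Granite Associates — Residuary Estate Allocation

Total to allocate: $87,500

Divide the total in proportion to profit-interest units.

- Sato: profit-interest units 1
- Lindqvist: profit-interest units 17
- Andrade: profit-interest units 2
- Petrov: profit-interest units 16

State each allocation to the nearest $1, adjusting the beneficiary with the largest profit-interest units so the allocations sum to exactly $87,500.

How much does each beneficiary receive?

Sato: $2,431 · Lindqvist: $41,319 · Andrade: $4,861 · Petrov: $38,889

Sum of profit-interest units: 1 + 17 + 2 + 16 = 36.
Raw shares: Sato 2,430.56; Lindqvist 41,319.44; Andrade 4,861.11; Petrov 38,888.89.
Rounded to nearest $1: Sato $2,431; Lindqvist $41,319; Andrade $4,861; Petrov $38,889. Sum = $87,500.
Sum already equals the total — no adjustment.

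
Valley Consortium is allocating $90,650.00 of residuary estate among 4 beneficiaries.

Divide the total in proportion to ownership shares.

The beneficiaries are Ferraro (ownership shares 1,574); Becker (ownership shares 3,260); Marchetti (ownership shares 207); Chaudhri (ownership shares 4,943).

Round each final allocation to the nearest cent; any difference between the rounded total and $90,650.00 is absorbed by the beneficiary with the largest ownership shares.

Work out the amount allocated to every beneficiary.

Ferraro: $14,291.18; Becker: $29,599.26; Marchetti: $1,879.46; Chaudhri: $44,880.10

Sum of ownership shares: 1,574 + 3,260 + 207 + 4,943 = 9,984.
Pro-rata amounts: Ferraro 14,291.1759; Becker 29,599.2588; Marchetti 1,879.4621; Chaudhri 44,880.1032.
At nearest cent: Ferraro $14,291.18; Becker $29,599.26; Marchetti $1,879.46; Chaudhri $44,880.10. Sum = $90,650.00.
Rounded total matches; no reconciliation needed.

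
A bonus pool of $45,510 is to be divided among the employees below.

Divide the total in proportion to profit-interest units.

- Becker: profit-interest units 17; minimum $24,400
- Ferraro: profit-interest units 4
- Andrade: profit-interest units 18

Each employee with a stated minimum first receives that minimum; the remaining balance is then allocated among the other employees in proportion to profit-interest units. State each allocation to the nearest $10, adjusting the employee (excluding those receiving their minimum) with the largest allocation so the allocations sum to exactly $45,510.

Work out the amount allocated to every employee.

Becker: $24,400; Ferraro: $3,840; Andrade: $17,270

Fund the minimums — Becker $24,400. Residual $21,110.
Residual split over remaining profit-interest units 22: Ferraro 3,838.18 → $3,840; Andrade 17,271.82 → $17,270.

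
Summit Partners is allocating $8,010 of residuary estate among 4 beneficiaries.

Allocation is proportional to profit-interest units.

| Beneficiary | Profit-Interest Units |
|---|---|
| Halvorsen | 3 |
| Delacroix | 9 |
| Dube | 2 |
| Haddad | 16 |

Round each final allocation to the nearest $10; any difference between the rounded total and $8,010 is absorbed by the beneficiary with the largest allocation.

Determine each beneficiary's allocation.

Total profit-interest units = 30.
Raw shares: Halvorsen 3/30 × $8,010 = 801.00; Delacroix 9/30 × $8,010 = 2,403.00; Dube 2/30 × $8,010 = 534.00; Haddad 16/30 × $8,010 = 4,272.00.
At nearest $10: Halvorsen $800; Delacroix $2,400; Dube $530; Haddad $4,270. Sum = $8,000.
Difference $8,010 − $8,000 = +$10 applied to largest allocation (Haddad): Haddad becomes $4,280.

Halvorsen: $800 · Delacroix: $2,400 · Dube: $530 · Haddad: $4,280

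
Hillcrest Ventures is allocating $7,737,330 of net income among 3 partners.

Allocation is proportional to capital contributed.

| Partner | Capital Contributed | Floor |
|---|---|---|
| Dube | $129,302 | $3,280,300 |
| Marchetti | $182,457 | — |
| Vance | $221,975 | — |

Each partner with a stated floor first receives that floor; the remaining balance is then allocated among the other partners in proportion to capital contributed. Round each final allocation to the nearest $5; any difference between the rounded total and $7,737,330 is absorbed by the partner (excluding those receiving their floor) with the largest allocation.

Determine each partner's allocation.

Fund the minimums — Dube $3,280,300. Residual $4,457,030.
Residual split over remaining capital contributed 404,432: Marchetti 2,010,761.57 → $2,010,760; Vance 2,446,268.43 → $2,446,270.

Dube: $3,280,300; Marchetti: $2,010,760; Vance: $2,446,270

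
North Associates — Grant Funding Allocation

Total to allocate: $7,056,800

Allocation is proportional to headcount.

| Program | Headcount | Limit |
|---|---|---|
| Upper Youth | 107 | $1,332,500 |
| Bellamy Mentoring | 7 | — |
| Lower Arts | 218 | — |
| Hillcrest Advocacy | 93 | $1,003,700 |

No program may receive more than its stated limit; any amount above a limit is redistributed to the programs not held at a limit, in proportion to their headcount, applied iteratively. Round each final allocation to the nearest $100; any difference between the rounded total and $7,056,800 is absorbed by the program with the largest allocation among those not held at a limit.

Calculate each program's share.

Combined headcount = 425.
Pro-rata shares before constraints: Upper Youth 1,776,653.18; Bellamy Mentoring 116,229.65; Lower Arts 3,619,723.29; Hillcrest Advocacy 1,544,193.88.
Held at cap: Upper Youth ($1,332,500), Hillcrest Advocacy ($1,003,700); residual $4,720,600 reallocated over remaining headcount 225.
Remaining shares: Bellamy Mentoring 146,863.11 → $146,900; Lower Arts 4,573,736.89 → $4,573,700.

Upper Youth: $1,332,500 · Bellamy Mentoring: $146,900 · Lower Arts: $4,573,700 · Hillcrest Advocacy: $1,003,700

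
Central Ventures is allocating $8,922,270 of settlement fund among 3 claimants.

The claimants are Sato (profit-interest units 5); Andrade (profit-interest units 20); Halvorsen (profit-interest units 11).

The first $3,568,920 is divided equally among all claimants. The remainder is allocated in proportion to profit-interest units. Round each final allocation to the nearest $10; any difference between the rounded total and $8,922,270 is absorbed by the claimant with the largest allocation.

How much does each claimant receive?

Equal tier: $3,568,920 ÷ 3 = $1,189,640 apiece.
Remainder $5,353,350 by profit-interest units (total 36): Sato 743,520.83 → $743,520; Andrade 2,974,083.33 → $2,974,080; Halvorsen 1,635,745.83 → $1,635,750.
Totals: Sato $1,189,640 + $743,520 = $1,933,160; Andrade $1,189,640 + $2,974,080 = $4,163,720; Halvorsen $1,189,640 + $1,635,750 = $2,825,390.

Sato: $1,933,160 · Andrade: $4,163,720 · Halvorsen: $2,825,390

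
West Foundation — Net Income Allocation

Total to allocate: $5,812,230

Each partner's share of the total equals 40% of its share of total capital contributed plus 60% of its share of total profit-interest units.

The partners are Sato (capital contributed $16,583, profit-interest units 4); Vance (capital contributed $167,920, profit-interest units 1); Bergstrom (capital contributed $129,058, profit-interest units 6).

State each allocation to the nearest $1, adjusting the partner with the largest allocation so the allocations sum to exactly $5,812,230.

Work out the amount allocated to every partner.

Sato: $1,391,077 · Vance: $1,562,070 · Bergstrom: $2,859,083

Totals — capital contributed 313,561, profit-interest units 11.
Combined weights (40% capital contributed + 60% profit-interest units): Sato 0.2393; Vance 0.2688; Bergstrom 0.4919.
Pro-rata amounts: Sato 1,391,077.24; Vance 1,562,070.34; Bergstrom 2,859,082.42.
Rounded to nearest $1: Sato $1,391,077; Vance $1,562,070; Bergstrom $2,859,082. Sum = $5,812,229.
Difference $5,812,230 − $5,812,229 = +$1 applied to largest allocation (Bergstrom): Bergstrom becomes $2,859,083.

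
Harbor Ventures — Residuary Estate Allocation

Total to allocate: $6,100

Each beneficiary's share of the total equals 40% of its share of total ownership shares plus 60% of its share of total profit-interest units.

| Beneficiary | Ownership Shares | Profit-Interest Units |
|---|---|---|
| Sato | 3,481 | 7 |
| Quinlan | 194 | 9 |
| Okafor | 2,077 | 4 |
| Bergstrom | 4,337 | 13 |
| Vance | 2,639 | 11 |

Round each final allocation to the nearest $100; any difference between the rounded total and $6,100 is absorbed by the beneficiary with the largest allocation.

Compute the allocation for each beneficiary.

Sato: $1,200; Quinlan: $800; Okafor: $700; Bergstrom: $2,000; Vance: $1,400

Ownership shares total 12,728; profit-interest units total 44.
Composite weights (40% ownership shares + 60% profit-interest units): Sato 0.2049; Quinlan 0.1288; Okafor 0.1198; Bergstrom 0.3136; Vance 0.2329.
Raw shares: Sato 1,249.59; Quinlan 785.83; Okafor 730.90; Bergstrom 1,912.78; Vance 1,420.91.
At nearest $100: Sato $1,200; Quinlan $800; Okafor $700; Bergstrom $1,900; Vance $1,400. Sum = $6,000.
Difference $6,100 − $6,000 = +$100 applied to largest allocation (Bergstrom): Bergstrom becomes $2,000.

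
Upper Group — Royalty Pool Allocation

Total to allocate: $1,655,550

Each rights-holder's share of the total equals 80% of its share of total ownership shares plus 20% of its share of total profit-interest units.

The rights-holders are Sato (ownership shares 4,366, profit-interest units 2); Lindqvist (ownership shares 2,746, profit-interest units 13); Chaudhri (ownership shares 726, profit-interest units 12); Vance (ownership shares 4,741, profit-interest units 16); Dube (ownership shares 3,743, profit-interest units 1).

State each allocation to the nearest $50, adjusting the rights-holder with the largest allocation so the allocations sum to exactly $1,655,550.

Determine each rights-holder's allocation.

Sato: $369,350 | Lindqvist: $320,650 | Chaudhri: $149,200 | Vance: $505,100 | Dube: $311,250

Totals — ownership shares 16,322, profit-interest units 44.
Combined weights (80% ownership shares + 20% profit-interest units): Sato 0.2231; Lindqvist 0.1937; Chaudhri 0.0901; Vance 0.3051; Dube 0.1880.
Proportional shares: Sato 369,327.20; Lindqvist 320,650.66; Chaudhri 149,213.61; Vance 505,109.56; Dube 311,248.97.
At nearest $50: Sato $369,350; Lindqvist $320,650; Chaudhri $149,200; Vance $505,100; Dube $311,250. Sum = $1,655,550.
No rounding difference to absorb.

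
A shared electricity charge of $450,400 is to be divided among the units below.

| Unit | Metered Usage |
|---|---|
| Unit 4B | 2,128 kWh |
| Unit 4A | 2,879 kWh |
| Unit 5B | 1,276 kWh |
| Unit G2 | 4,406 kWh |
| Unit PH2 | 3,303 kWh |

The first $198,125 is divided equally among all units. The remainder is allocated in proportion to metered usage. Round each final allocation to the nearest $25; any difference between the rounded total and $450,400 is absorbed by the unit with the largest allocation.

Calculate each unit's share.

First tranche $198,125 split equally: $39,625 each.
Remainder $252,275 by metered usage (total 13,992): Unit 4B 38,367.72 → $38,375; Unit 4A 51,908.21 → $51,900; Unit 5B 23,006.21 → $23,000; Unit G2 79,439.94 → $79,450; Unit PH2 59,552.91 → $59,550.
Totals: Unit 4B $39,625 + $38,375 = $78,000; Unit 4A $39,625 + $51,900 = $91,525; Unit 5B $39,625 + $23,000 = $62,625; Unit G2 $39,625 + $79,450 = $119,075; Unit PH2 $39,625 + $59,550 = $99,175.

Unit 4B: $78,000 | Unit 4A: $91,525 | Unit 5B: $62,625 | Unit G2: $119,075 | Unit PH2: $99,175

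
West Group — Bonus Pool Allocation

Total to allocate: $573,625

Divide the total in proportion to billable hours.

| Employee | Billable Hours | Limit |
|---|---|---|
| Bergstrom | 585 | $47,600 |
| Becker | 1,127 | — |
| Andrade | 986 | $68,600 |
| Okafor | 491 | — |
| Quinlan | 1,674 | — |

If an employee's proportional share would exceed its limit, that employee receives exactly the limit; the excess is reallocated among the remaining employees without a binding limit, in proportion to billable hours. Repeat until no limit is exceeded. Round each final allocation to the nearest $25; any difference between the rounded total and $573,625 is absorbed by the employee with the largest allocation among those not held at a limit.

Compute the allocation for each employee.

Billable hours total: 4,863.
Pro-rata shares before constraints: Bergstrom 69,004.86; Becker 132,937.56; Andrade 116,305.62; Okafor 57,916.90; Quinlan 197,460.06.
Held at cap: Bergstrom ($47,600), Andrade ($68,600); balance $457,425 reallocated over remaining billable hours 3,292.
Remaining shares: Becker 156,597.20 → $156,600; Okafor 68,224.69 → $68,225; Quinlan 232,603.11 → $232,600.

Bergstrom: $47,600 | Becker: $156,600 | Andrade: $68,600 | Okafor: $68,225 | Quinlan: $232,600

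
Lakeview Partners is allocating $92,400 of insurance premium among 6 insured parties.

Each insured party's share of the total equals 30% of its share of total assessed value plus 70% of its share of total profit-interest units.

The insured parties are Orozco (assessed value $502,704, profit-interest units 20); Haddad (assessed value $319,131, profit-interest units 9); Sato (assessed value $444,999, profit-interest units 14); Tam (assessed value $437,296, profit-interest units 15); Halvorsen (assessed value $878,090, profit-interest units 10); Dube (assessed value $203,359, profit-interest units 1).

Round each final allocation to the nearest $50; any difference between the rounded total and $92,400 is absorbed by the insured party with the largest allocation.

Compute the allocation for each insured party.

Orozco: $23,800; Haddad: $11,600; Sato: $17,550; Tam: $18,400; Halvorsen: $18,100; Dube: $2,950

Assessed value total 2,785,579; profit-interest units total 69.
Composite weights (30% assessed value + 70% profit-interest units): Orozco 0.2570; Haddad 0.1257; Sato 0.1900; Tam 0.1993; Halvorsen 0.1960; Dube 0.0320.
Pro-rata amounts: Orozco 23,750.36; Haddad 11,612.27; Sato 17,551.78; Tam 18,412.51; Halvorsen 18,112.01; Dube 2,961.07.
Rounded to nearest $50: Orozco $23,750; Haddad $11,600; Sato $17,550; Tam $18,400; Halvorsen $18,100; Dube $2,950. Sum = $92,350.
Difference $92,400 − $92,350 = +$50 applied to largest allocation (Orozco): Orozco becomes $23,800.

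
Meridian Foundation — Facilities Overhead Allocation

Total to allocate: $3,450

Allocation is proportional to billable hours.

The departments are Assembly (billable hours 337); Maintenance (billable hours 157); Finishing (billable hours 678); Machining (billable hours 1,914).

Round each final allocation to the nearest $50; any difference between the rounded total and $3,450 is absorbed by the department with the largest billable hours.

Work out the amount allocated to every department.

Assembly: $400 | Maintenance: $200 | Finishing: $750 | Machining: $2,100

Total billable hours = 3,086.
Raw shares: Assembly 337/3,086 × $3,450 = 376.75; Maintenance 157/3,086 × $3,450 = 175.52; Finishing 678/3,086 × $3,450 = 757.97; Machining 1,914/3,086 × $3,450 = 2,139.76.
After rounding ($50): Assembly $400; Maintenance $200; Finishing $750; Machining $2,150. Sum = $3,500.
Difference $3,450 − $3,500 = −$50 applied to largest billable hours (Machining): Machining becomes $2,100.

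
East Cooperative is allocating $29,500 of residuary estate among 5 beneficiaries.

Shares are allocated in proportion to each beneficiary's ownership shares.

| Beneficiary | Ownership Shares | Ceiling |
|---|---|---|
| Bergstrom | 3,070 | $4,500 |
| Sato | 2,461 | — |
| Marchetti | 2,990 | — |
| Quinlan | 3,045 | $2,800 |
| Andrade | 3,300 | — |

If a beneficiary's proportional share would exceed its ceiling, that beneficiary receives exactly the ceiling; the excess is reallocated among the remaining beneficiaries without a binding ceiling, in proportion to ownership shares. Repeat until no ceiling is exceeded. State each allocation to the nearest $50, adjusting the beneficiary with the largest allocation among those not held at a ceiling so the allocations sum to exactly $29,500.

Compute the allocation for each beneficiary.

Bergstrom: $4,500 | Sato: $6,250 | Marchetti: $7,600 | Quinlan: $2,800 | Andrade: $8,350

Total ownership shares = 14,866.
Unconstrained shares: Bergstrom 6,092.09; Sato 4,883.59; Marchetti 5,933.34; Quinlan 6,042.48; Andrade 6,548.50.
Capped: Bergstrom ($4,500), Quinlan ($2,800); balance $22,200 reallocated over remaining ownership shares 8,751.
Shares after redistribution: Sato 6,243.20 → $6,250; Marchetti 7,585.19 → $7,600; Andrade 8,371.61 → $8,350.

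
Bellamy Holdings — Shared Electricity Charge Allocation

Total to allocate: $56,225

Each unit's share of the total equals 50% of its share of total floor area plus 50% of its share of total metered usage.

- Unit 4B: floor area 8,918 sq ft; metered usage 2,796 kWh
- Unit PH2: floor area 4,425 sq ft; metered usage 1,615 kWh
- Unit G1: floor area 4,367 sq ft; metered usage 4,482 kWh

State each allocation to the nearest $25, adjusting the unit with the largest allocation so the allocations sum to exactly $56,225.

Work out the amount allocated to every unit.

Floor area total 17,710; metered usage total 8,893.
Combined weights (50% floor area + 50% metered usage): Unit 4B 0.4090; Unit PH2 0.2157; Unit G1 0.3753.
Proportional shares: Unit 4B 22,994.95; Unit PH2 12,129.49; Unit G1 21,100.56.
At nearest $25: Unit 4B $23,000; Unit PH2 $12,125; Unit G1 $21,100. Sum = $56,225.
Rounded total matches; no reconciliation needed.

Unit 4B: $23,000 · Unit PH2: $12,125 · Unit G1: $21,100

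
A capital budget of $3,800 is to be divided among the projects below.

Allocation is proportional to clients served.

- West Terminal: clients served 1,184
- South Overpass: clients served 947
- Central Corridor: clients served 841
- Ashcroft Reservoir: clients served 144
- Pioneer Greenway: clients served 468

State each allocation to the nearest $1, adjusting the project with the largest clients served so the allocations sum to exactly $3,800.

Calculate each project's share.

West Terminal: $1,255 · South Overpass: $1,004 · Central Corridor: $892 · Ashcroft Reservoir: $153 · Pioneer Greenway: $496

Total clients served = 1,184 + 947 + 841 + 144 + 468 = 3,584.
Raw shares: West Terminal 1,255.36; South Overpass 1,004.07; Central Corridor 891.69; Ashcroft Reservoir 152.68; Pioneer Greenway 496.21.
After rounding ($1): West Terminal $1,255; South Overpass $1,004; Central Corridor $892; Ashcroft Reservoir $153; Pioneer Greenway $496. Sum = $3,800.
No rounding difference to absorb.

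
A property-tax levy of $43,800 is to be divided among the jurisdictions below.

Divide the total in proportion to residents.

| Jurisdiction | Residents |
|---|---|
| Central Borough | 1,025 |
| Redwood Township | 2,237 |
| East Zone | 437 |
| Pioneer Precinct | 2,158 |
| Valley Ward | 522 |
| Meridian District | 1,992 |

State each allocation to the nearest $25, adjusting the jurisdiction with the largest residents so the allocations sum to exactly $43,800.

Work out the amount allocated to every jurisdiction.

Sum of residents: 1,025 + 2,237 + 437 + 2,158 + 522 + 1,992 = 8,371.
Proportional shares: Central Borough 5,363.16; Redwood Township 11,704.77; East Zone 2,286.54; Pioneer Precinct 11,291.41; Valley Ward 2,731.29; Meridian District 10,422.84.
After rounding ($25): Central Borough $5,375; Redwood Township $11,700; East Zone $2,275; Pioneer Precinct $11,300; Valley Ward $2,725; Meridian District $10,425. Sum = $43,800.
No rounding difference to absorb.

Central Borough: $5,375 · Redwood Township: $11,700 · East Zone: $2,275 · Pioneer Precinct: $11,300 · Valley Ward: $2,725 · Meridian District: $10,425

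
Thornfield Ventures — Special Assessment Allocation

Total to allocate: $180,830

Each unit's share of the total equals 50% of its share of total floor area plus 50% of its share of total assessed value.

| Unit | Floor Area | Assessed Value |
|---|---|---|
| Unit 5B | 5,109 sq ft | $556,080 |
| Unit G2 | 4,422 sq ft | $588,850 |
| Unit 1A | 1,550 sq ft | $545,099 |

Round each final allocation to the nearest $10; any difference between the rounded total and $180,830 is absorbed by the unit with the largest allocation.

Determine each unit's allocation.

Totals — floor area 11,081, assessed value 1,690,029.
Composite weights (50% floor area + 50% assessed value): Unit 5B 0.3950; Unit G2 0.3737; Unit 1A 0.2312.
Unrounded shares: Unit 5B 71,436.46; Unit G2 67,584.08; Unit 1A 41,809.46.
Rounded to nearest $10: Unit 5B $71,440; Unit G2 $67,580; Unit 1A $41,810. Sum = $180,830.
No rounding difference to absorb.

Unit 5B: $71,440 | Unit G2: $67,580 | Unit 1A: $41,810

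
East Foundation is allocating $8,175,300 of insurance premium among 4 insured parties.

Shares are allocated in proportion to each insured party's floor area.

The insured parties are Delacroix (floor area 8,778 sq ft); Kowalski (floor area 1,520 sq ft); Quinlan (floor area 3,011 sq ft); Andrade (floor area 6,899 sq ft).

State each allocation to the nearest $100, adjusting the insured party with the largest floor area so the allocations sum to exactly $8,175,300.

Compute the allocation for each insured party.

Sum of floor area: 20,208.
Raw shares: Delacroix 8,778/20,208 × $8,175,300 = 3,551,206.62; Kowalski 1,520/20,208 × $8,175,300 = 614,927.55; Quinlan 3,011/20,208 × $8,175,300 = 1,218,122.94; Andrade 6,899/20,208 × $8,175,300 = 2,791,042.89.
At nearest $100: Delacroix $3,551,200; Kowalski $614,900; Quinlan $1,218,100; Andrade $2,791,000. Sum = $8,175,200.
Difference $8,175,300 − $8,175,200 = +$100 applied to largest floor area (Delacroix): Delacroix becomes $3,551,300.

Delacroix: $3,551,300 | Kowalski: $614,900 | Quinlan: $1,218,100 | Andrade: $2,791,000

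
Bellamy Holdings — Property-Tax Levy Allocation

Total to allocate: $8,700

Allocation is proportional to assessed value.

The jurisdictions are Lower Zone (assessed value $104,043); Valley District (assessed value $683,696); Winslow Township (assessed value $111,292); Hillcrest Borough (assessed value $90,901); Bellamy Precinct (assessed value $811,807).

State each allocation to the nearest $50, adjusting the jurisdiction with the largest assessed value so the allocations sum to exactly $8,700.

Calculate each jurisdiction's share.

Lower Zone: $500 · Valley District: $3,300 · Winslow Township: $550 · Hillcrest Borough: $450 · Bellamy Precinct: $3,900

Combined assessed value = 104,043 + 683,696 + 111,292 + 90,901 + 811,807 = 1,801,739.
Raw shares: Lower Zone 502.39; Valley District 3,301.34; Winslow Township 537.39; Hillcrest Borough 438.93; Bellamy Precinct 3,919.95.
After rounding ($50): Lower Zone $500; Valley District $3,300; Winslow Township $550; Hillcrest Borough $450; Bellamy Precinct $3,900. Sum = $8,700.
Rounded total matches; no reconciliation needed.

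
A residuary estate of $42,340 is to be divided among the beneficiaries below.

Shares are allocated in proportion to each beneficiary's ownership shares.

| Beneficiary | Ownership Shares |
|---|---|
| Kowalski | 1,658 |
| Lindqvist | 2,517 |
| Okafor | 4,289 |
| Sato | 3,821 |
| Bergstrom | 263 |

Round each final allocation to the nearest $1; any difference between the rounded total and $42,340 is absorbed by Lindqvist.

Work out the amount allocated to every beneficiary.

Ownership shares total: 12,548.
Unrounded shares: Kowalski 1,658/12,548 × $42,340 = 5,594.49; Lindqvist 2,517/12,548 × $42,340 = 8,492.97; Okafor 4,289/12,548 × $42,340 = 14,472.13; Sato 3,821/12,548 × $42,340 = 12,892.98; Bergstrom 263/12,548 × $42,340 = 887.43.
After rounding ($1): Kowalski $5,594; Lindqvist $8,493; Okafor $14,472; Sato $12,893; Bergstrom $887. Sum = $42,339.
Difference $42,340 − $42,339 = +$1 applied to Lindqvist: Lindqvist becomes $8,494.

Kowalski: $5,594 · Lindqvist: $8,494 · Okafor: $14,472 · Sato: $12,893 · Bergstrom: $887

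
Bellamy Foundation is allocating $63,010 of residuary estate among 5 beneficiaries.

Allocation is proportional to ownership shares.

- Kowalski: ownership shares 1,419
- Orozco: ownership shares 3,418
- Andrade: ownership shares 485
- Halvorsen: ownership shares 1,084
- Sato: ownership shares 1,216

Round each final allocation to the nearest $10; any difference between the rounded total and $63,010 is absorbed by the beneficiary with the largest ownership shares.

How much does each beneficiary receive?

Ownership shares total: 1,419 + 3,418 + 485 + 1,084 + 1,216 = 7,622.
Raw shares: Kowalski 11,730.67; Orozco 28,256.12; Andrade 4,009.43; Halvorsen 8,961.28; Sato 10,052.50.
After rounding ($10): Kowalski $11,730; Orozco $28,260; Andrade $4,010; Halvorsen $8,960; Sato $10,050. Sum = $63,010.
No rounding difference to absorb.

Kowalski: $11,730 · Orozco: $28,260 · Andrade: $4,010 · Halvorsen: $8,960 · Sato: $10,050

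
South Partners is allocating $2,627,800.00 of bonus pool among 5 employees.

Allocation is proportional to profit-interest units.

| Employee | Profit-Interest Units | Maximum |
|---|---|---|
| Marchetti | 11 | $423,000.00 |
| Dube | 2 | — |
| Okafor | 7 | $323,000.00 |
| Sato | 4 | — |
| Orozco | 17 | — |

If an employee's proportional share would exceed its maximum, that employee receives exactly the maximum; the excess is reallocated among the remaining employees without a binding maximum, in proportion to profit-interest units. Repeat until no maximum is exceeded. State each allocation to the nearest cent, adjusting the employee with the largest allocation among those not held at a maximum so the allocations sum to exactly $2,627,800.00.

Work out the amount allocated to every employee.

Profit-interest units total: 41.
Pro-rata shares before constraints: Marchetti 705,019.5122; Dube 128,185.3659; Okafor 448,648.7805; Sato 256,370.7317; Orozco 1,089,575.6098.
Cap binds for Marchetti ($423,000.00), Okafor ($323,000.00); residual $1,881,800.00 reallocated over remaining profit-interest units 23.
Remaining shares: Dube 163,634.7826 → $163,634.78; Sato 327,269.5652 → $327,269.57; Orozco 1,390,895.6522 → $1,390,895.65.

Marchetti: $423,000.00 | Dube: $163,634.78 | Okafor: $323,000.00 | Sato: $327,269.57 | Orozco: $1,390,895.65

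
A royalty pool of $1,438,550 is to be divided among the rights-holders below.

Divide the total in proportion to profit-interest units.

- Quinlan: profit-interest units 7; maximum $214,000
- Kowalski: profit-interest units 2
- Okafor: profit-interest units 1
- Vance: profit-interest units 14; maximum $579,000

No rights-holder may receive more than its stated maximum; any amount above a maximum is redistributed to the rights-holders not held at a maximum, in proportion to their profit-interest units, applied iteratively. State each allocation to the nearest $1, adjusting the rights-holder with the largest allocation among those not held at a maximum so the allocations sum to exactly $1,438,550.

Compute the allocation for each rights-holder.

Sum of profit-interest units: 24.
Proportional shares (ignoring caps): Quinlan 419,577.08; Kowalski 119,879.17; Okafor 59,939.58; Vance 839,154.17.
Cap binds for Quinlan ($214,000), Vance ($579,000); balance $645,550 reallocated over remaining profit-interest units 3.
Shares after redistribution: Kowalski 430,366.67 → $430,367; Okafor 215,183.33 → $215,183.

Quinlan: $214,000; Kowalski: $430,367; Okafor: $215,183; Vance: $579,000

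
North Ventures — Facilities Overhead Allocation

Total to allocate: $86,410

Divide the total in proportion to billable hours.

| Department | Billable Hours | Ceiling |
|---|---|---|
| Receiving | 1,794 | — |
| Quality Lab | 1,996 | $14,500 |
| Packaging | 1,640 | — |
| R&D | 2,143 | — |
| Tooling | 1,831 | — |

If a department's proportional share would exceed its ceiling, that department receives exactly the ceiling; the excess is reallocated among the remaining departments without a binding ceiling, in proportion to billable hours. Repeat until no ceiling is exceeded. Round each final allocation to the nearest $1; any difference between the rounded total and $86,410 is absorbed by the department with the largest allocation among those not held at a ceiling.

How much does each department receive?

Total billable hours = 9,404.
Pro-rata shares before constraints: Receiving 16,484.43; Quality Lab 18,340.53; Packaging 15,069.37; R&D 19,691.26; Tooling 16,824.41.
Held at cap: Quality Lab ($14,500); residual $71,910 reallocated over remaining billable hours 7,408.
Shares after redistribution: Receiving 17,414.49 → $17,414; Packaging 15,919.60 → $15,920; R&D 20,802.26 → $20,802; Tooling 17,773.65 → $17,774.

Receiving: $17,414; Quality Lab: $14,500; Packaging: $15,920; R&D: $20,802; Tooling: $17,774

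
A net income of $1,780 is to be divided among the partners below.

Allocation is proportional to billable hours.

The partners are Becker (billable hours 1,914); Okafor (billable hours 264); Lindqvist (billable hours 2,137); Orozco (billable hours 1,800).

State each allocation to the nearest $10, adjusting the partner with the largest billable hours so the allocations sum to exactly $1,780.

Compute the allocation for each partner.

Total billable hours = 1,914 + 264 + 2,137 + 1,800 = 6,115.
Proportional shares: Becker 557.14; Okafor 76.85; Lindqvist 622.05; Orozco 523.96.
After rounding ($10): Becker $560; Okafor $80; Lindqvist $620; Orozco $520. Sum = $1,780.
No rounding difference to absorb.

Becker: $560; Okafor: $80; Lindqvist: $620; Orozco: $520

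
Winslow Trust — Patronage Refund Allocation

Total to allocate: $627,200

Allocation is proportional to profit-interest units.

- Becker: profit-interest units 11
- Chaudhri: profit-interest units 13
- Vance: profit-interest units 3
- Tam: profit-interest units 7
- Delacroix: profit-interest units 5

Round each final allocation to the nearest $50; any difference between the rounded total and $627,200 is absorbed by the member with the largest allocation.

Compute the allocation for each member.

Becker: $176,900 | Chaudhri: $209,100 | Vance: $48,250 | Tam: $112,550 | Delacroix: $80,400

Profit-interest units total: 39.
Proportional shares: Becker 11/39 × $627,200 = 176,902.56; Chaudhri 13/39 × $627,200 = 209,066.67; Vance 3/39 × $627,200 = 48,246.15; Tam 7/39 × $627,200 = 112,574.36; Delacroix 5/39 × $627,200 = 80,410.26.
At nearest $50: Becker $176,900; Chaudhri $209,050; Vance $48,250; Tam $112,550; Delacroix $80,400. Sum = $627,150.
Difference $627,200 − $627,150 = +$50 applied to largest allocation (Chaudhri): Chaudhri becomes $209,100.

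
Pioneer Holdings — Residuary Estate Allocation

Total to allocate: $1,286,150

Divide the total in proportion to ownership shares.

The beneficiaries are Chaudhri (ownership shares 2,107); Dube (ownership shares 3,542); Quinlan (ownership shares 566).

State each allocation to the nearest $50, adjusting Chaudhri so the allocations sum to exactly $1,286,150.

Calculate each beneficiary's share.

Sum of ownership shares: 6,215.
Pro-rata amounts: Chaudhri 2,107/6,215 × $1,286,150 = 436,028.65; Dube 3,542/6,215 × $1,286,150 = 732,991.68; Quinlan 566/6,215 × $1,286,150 = 117,129.67.
After rounding ($50): Chaudhri $436,050; Dube $733,000; Quinlan $117,150. Sum = $1,286,200.
Difference $1,286,150 − $1,286,200 = −$50 applied to Chaudhri: Chaudhri becomes $436,000.

Chaudhri: $436,000 · Dube: $733,000 · Quinlan: $117,150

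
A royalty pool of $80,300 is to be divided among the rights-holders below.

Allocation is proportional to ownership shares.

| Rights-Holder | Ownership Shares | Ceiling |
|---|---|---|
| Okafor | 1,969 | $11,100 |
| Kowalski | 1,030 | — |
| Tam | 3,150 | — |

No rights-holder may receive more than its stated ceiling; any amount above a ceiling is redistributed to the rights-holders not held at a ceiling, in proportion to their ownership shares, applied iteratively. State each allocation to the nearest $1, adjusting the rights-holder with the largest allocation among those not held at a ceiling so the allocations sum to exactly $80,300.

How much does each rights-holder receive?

Ownership shares total: 6,149.
Proportional shares (ignoring caps): Okafor 25,713.24; Kowalski 13,450.81; Tam 41,135.96.
Held at cap: Okafor ($11,100); balance $69,200 reallocated over remaining ownership shares 4,180.
Redistributed shares: Kowalski 17,051.67 → $17,052; Tam 52,148.33 → $52,148.

Okafor: $11,100 · Kowalski: $17,052 · Tam: $52,148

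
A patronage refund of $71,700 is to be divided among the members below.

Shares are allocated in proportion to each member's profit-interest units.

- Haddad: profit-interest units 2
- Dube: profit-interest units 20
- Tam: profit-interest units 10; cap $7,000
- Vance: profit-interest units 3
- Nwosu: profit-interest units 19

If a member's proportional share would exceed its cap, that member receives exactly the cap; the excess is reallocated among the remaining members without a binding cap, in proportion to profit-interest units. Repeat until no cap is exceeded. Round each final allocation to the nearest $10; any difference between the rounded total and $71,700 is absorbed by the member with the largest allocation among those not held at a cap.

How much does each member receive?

Sum of profit-interest units: 54.
Unconstrained shares: Haddad 2,655.56; Dube 26,555.56; Tam 13,277.78; Vance 3,983.33; Nwosu 25,227.78.
Cap binds for Tam ($7,000); balance $64,700 reallocated over remaining profit-interest units 44.
Remaining shares: Haddad 2,940.91 → $2,940; Dube 29,409.09 → $29,410; Vance 4,411.36 → $4,410; Nwosu 27,938.64 → $27,940.

Haddad: $2,940; Dube: $29,410; Tam: $7,000; Vance: $4,410; Nwosu: $27,940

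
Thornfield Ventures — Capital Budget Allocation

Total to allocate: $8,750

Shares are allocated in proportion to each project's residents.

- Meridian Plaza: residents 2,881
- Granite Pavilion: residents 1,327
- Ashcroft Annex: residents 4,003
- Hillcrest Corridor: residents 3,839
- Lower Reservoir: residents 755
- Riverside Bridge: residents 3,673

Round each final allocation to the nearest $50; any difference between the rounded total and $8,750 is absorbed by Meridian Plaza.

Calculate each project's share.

Residents total: 16,478.
Pro-rata amounts: Meridian Plaza 2,881/16,478 × $8,750 = 1,529.84; Granite Pavilion 1,327/16,478 × $8,750 = 704.65; Ashcroft Annex 4,003/16,478 × $8,750 = 2,125.64; Hillcrest Corridor 3,839/16,478 × $8,750 = 2,038.55; Lower Reservoir 755/16,478 × $8,750 = 400.91; Riverside Bridge 3,673/16,478 × $8,750 = 1,950.40.
Rounded to nearest $50: Meridian Plaza $1,550; Granite Pavilion $700; Ashcroft Annex $2,150; Hillcrest Corridor $2,050; Lower Reservoir $400; Riverside Bridge $1,950. Sum = $8,800.
Difference $8,750 − $8,800 = −$50 applied to Meridian Plaza: Meridian Plaza becomes $1,500.

Meridian Plaza: $1,500 · Granite Pavilion: $700 · Ashcroft Annex: $2,150 · Hillcrest Corridor: $2,050 · Lower Reservoir: $400 · Riverside Bridge: $1,950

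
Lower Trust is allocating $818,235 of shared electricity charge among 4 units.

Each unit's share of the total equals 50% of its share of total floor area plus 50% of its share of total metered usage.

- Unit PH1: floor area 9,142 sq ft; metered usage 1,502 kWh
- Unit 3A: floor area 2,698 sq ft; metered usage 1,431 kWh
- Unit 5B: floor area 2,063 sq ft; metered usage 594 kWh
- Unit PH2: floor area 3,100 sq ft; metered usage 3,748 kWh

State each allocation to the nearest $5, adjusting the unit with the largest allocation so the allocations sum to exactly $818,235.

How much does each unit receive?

Unit PH1: $304,435 | Unit 3A: $145,390 | Unit 5B: $83,045 | Unit PH2: $285,365

Totals — floor area 17,003, metered usage 7,275.
Blended shares (50% floor area + 50% metered usage): Unit PH1 0.3721; Unit 3A 0.1777; Unit 5B 0.1015; Unit PH2 0.3488.
Pro-rata amounts: Unit PH1 304,436.73; Unit 3A 145,391.73; Unit 5B 83,043.09; Unit PH2 285,363.45.
At nearest $5: Unit PH1 $304,435; Unit 3A $145,390; Unit 5B $83,045; Unit PH2 $285,365. Sum = $818,235.
No rounding difference to absorb.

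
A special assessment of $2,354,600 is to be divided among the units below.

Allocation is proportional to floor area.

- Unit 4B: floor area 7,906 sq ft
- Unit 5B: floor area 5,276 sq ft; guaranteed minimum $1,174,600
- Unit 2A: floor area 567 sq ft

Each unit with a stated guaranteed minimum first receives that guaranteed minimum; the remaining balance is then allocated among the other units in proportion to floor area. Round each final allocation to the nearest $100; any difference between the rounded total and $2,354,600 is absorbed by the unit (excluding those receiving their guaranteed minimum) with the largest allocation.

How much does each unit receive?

Minimums first: Unit 5B $1,174,600. Remaining pool $1,180,000.
Remaining pool split over remaining floor area 8,473: Unit 4B 1,101,036.23 → $1,101,000; Unit 2A 78,963.77 → $79,000.

Unit 4B: $1,101,000 · Unit 5B: $1,174,600 · Unit 2A: $79,000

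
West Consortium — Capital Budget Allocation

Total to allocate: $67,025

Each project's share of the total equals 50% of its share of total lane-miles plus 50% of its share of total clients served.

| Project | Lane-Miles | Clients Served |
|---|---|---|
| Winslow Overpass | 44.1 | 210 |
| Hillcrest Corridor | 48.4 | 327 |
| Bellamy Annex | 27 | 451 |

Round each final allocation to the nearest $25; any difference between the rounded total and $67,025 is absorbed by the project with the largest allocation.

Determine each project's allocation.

Winslow Overpass: $19,500; Hillcrest Corridor: $24,650; Bellamy Annex: $22,875

Lane-miles total 119.5; clients served total 988.
Composite weights (50% lane-miles + 50% clients served): Winslow Overpass 0.2908; Hillcrest Corridor 0.3680; Bellamy Annex 0.3412.
Unrounded shares: Winslow Overpass 19,490.48; Hillcrest Corridor 24,664.95; Bellamy Annex 22,869.57.
After rounding ($25): Winslow Overpass $19,500; Hillcrest Corridor $24,675; Bellamy Annex $22,875. Sum = $67,050.
Difference $67,025 − $67,050 = −$25 applied to largest allocation (Hillcrest Corridor): Hillcrest Corridor becomes $24,650.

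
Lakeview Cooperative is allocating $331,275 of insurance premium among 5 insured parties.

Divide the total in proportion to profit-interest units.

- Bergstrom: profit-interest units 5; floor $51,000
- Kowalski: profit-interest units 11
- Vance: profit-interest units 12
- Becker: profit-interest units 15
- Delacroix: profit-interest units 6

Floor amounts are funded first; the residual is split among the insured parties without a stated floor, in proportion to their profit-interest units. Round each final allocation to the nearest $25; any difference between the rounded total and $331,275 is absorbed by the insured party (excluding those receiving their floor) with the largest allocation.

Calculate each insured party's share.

Minimums first: Bergstrom $51,000. Balance $280,275.
Balance split over remaining profit-interest units 44: Kowalski 70,068.75 → $70,075; Vance 76,438.64 → $76,450; Becker 95,548.30 → $95,550; Delacroix 38,219.32 → $38,225.
Rounding difference −$25 applied to Becker → $95,525.

Bergstrom: $51,000; Kowalski: $70,075; Vance: $76,450; Becker: $95,525; Delacroix: $38,225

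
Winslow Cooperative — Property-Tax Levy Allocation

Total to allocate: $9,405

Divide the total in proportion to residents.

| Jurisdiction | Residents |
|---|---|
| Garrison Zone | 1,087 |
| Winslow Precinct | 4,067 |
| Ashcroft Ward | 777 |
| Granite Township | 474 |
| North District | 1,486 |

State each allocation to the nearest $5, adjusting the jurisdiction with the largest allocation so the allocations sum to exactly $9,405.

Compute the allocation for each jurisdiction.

Garrison Zone: $1,295 | Winslow Precinct: $4,850 | Ashcroft Ward: $925 | Granite Township: $565 | North District: $1,770

Combined residents = 7,891.
Unrounded shares: Garrison Zone 1,087/7,891 × $9,405 = 1,295.56; Winslow Precinct 4,067/7,891 × $9,405 = 4,847.31; Ashcroft Ward 777/7,891 × $9,405 = 926.08; Granite Township 474/7,891 × $9,405 = 564.94; North District 1,486/7,891 × $9,405 = 1,771.11.
After rounding ($5): Garrison Zone $1,295; Winslow Precinct $4,845; Ashcroft Ward $925; Granite Township $565; North District $1,770. Sum = $9,400.
Difference $9,405 − $9,400 = +$5 applied to largest allocation (Winslow Precinct): Winslow Precinct becomes $4,850.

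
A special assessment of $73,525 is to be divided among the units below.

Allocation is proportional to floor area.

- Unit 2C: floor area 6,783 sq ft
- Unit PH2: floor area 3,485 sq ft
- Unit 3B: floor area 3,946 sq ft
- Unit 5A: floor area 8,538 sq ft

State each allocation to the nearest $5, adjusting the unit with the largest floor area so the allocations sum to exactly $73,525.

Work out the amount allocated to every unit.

Unit 2C: $21,920 | Unit PH2: $11,260 | Unit 3B: $12,750 | Unit 5A: $27,595

Combined floor area = 22,752.
Proportional shares: Unit 2C 6,783/22,752 × $73,525 = 21,919.83; Unit PH2 3,485/22,752 × $73,525 = 11,262.07; Unit 3B 3,946/22,752 × $73,525 = 12,751.83; Unit 5A 8,538/22,752 × $73,525 = 27,591.26.
After rounding ($5): Unit 2C $21,920; Unit PH2 $11,260; Unit 3B $12,750; Unit 5A $27,590. Sum = $73,520.
Difference $73,525 − $73,520 = +$5 applied to largest floor area (Unit 5A): Unit 5A becomes $27,595.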